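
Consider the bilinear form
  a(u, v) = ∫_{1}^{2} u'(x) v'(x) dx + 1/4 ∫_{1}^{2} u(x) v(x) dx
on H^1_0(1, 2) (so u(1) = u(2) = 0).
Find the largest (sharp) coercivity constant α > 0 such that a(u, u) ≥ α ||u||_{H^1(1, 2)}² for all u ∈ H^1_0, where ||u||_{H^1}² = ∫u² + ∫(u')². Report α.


α = (1/4 + π^2)/(1 + π^2)

Coercivity of a(·,·) on H^1_0(1, 2) means a(u, u) ≥ α ||u||_{H^1}² for every u ∈ H^1_0.
The interval has length L = 1, and Poincaré/coercivity depend only on L. Here a(u, u) = ∫(u')² + (1/4)·∫u².
Here 0 < c = 1/4 < 1. The condition a(u,u) ≥ α||u||_{H^1}² reads (1−α)∫(u')² ≥ (α−c)∫u². Any admissible α is ≤ 1 (rapidly oscillating u have ∫u²/∫(u')² → 0), and α = 1 would force 0 ≥ (1−c)∫u², impossible since c < 1; so 1−α > 0. By the sharp Poincaré inequality on H^1_0 of an interval of length L, ∫(u')² ≥ (π/L)²∫u² with equality for the first sine mode sin(π(x−x₀)/L) (x₀ the left endpoint), so the inequality holds for all u iff (1−α)(π/L)² ≥ α − c, i.e. α ≤ ((π/L)² + c)/((π/L)² + 1) = (1 + c(L/π)²)/(1 + (L/π)²). With (π/L)² = π^2 and c = 1/4, the largest admissible constant is α = ((π/L)² + c)/((π/L)² + 1).
Simplifying, α = (1/4 + π^2)/(1 + π^2).


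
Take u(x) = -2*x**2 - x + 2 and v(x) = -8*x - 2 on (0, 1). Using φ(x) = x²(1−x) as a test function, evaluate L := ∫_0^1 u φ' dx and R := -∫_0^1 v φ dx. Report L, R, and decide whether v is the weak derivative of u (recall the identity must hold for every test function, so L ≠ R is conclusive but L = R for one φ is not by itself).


LHS = 17/60, RHS = 17/30. No, v is not the weak derivative of u.

u(x) = -2*x**2 - x + 2, classical derivative u'(x) = -4*x - 1.
φ(x) = x²(1−x), so φ'(x) = x*(2 - 3*x).
Note φ(0) = φ(1) = 0, so the boundary term u·φ vanishes.
LHS = ∫_0^1 u(x) φ'(x) dx = ∫_0^1 (6*x^4 - x^3 - 8*x^2 + 4*x) dx. Term by term:
  ∫_0^1 6*x^4 dx = 6/5;  ∫_0^1 -x^3 dx = -1/4;  ∫_0^1 -8*x^2 dx = -8/3;
  ∫_0^1 4*x dx = 2.
Sum: 6/5 − 1/4 − 8/3 + 2 = 17/60.
So LHS = 17/60.
∫_0^1 v(x) φ(x) dx = ∫_0^1 (8*x^4 - 6*x^3 - 2*x^2) dx. Term by term:
  ∫_0^1 8*x^4 dx = 8/5;  ∫_0^1 -6*x^3 dx = -3/2;  ∫_0^1 -2*x^2 dx = -2/3.
Sum: 8/5 − 3/2 − 2/3 = -17/30.
So RHS = -∫_0^1 v(x) φ(x) dx = 17/30.
LHS − RHS = -17/60 ≠ 0, so the identity fails.
(For a valid weak derivative the identity must hold for EVERY test function, in particular this one. The failure shows v is NOT the weak derivative of u.)
Correct weak derivative would be u'(x) = -4*x - 1.


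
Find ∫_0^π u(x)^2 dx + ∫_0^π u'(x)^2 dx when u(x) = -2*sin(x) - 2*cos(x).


||u||_{H^1(0,π)}^2 = 8*π

u'(x) = 2*sin(x) - 2*cos(x).
Expand u² and (u')² and integrate term by term on (0, π), using: for integers n ≥ 1, ∫_0^π sin²(nx) dx = ∫_0^π cos²(nx) dx = π/2; for n ≠ n', ∫_0^π sin(nx)sin(n'x) dx = ∫_0^π cos(nx)cos(n'x) dx = 0; and by product-to-sum, ∫_0^π sin(nx)cos(n'x) dx = ½∫_0^π [sin((n+n')x) + sin((n−n')x)] dx, which is 0 when n+n' is even and 2n/(n²−n'²) when n+n' is odd (it need not vanish on (0, π)).
  u² squared terms: (-2)²·∫cos(x)² dx = 4·π/2 = 2*π;  (-2)²·∫sin(x)² dx = 4·π/2 = 2*π.
  u² cross terms: 2·(-2)·(-2)·∫cos(x)·sin(x) dx = 8·(0) = 0.
  So ∫_0^π u² dx = 2*π + 2*π + 0 = 4*π.
  (u')² squared terms: (-2)²·∫cos(x)² dx = 4·π/2 = 2*π;  (2)²·∫sin(x)² dx = 4·π/2 = 2*π.
  (u')² cross terms: 2·(-2)·(2)·∫cos(x)·sin(x) dx = -8·(0) = 0.
  So ∫_0^π (u')² dx = 2*π + 2*π + 0 = 4*π.
||u||_{H^1}^2 = (4*π) + (4*π) = 8*π.


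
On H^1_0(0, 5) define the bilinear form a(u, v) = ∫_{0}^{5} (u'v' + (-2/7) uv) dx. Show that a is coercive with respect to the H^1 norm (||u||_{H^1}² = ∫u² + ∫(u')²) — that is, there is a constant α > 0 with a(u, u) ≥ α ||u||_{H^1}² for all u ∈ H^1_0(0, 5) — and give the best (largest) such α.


α = (-50/7 + π^2)/(π^2 + 25)

Coercivity of a(·,·) on H^1_0(0, 5) means a(u, u) ≥ α ||u||_{H^1}² for every u ∈ H^1_0.
The interval has length L = 5, and Poincaré/coercivity depend only on L. Here a(u, u) = ∫(u')² + (-2/7)·∫u².
Here c = -2/7 < 0 with |c| < (π/L)² = π^2/25, so coercivity still holds. The condition a(u,u) ≥ α||u||_{H^1}² reads (1−α)∫(u')² ≥ (α−c)∫u². Any admissible α is ≤ 1 (rapidly oscillating u have ∫u²/∫(u')² → 0), and α = 1 would force 0 ≥ (1−c)∫u², impossible since c < 1; so 1−α > 0. By the sharp Poincaré inequality on H^1_0 of an interval of length L, ∫(u')² ≥ (π/L)²∫u² with equality for the first sine mode sin(π(x−x₀)/L) (x₀ the left endpoint), so the inequality holds for all u iff (1−α)(π/L)² ≥ α − c, i.e. α ≤ ((π/L)² + c)/((π/L)² + 1) = (1 + c(L/π)²)/(1 + (L/π)²). (Direct route, valid since c ≤ 0: Poincaré gives c∫u² ≥ c(L/π)²∫(u')², so a(u,u) ≥ (1 + c(L/π)²)∫(u')², while ||u||_{H^1}² ≤ (1 + (L/π)²)∫(u')²; dividing yields the same α.) With (π/L)² = π^2/25 and c = -2/7, the largest admissible constant is α = ((π/L)² + c)/((π/L)² + 1).
Simplifying, α = (-50/7 + π^2)/(π^2 + 25).


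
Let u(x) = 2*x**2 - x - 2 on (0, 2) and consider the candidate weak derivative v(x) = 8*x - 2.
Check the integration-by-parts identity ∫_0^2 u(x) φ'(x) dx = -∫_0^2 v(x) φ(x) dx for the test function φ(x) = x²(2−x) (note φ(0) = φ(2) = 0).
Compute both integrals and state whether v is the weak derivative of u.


LHS = -76/15, RHS = -152/15. No, v is not the weak derivative of u.

u(x) = 2*x**2 - x - 2, classical derivative u'(x) = 4*x - 1.
φ(x) = x²(2−x), so φ'(x) = x*(4 - 3*x).
Note φ(0) = φ(2) = 0, so the boundary term u·φ vanishes.
LHS = ∫_0^2 u(x) φ'(x) dx = ∫_0^2 (-6*x^4 + 11*x^3 + 2*x^2 - 8*x) dx. Term by term:
  ∫_0^2 -6*x^4 dx = -192/5;  ∫_0^2 11*x^3 dx = 44;  ∫_0^2 2*x^2 dx = 16/3;
  ∫_0^2 -8*x dx = -16.
Sum: -192/5 + 44 + 16/3 − 16 = -76/15.
So LHS = -76/15.
∫_0^2 v(x) φ(x) dx = ∫_0^2 (-8*x^4 + 18*x^3 - 4*x^2) dx. Term by term:
  ∫_0^2 -8*x^4 dx = -256/5;  ∫_0^2 18*x^3 dx = 72;  ∫_0^2 -4*x^2 dx = -32/3.
Sum: -256/5 + 72 − 32/3 = 152/15.
So RHS = -∫_0^2 v(x) φ(x) dx = -152/15.
LHS − RHS = 76/15 ≠ 0, so the identity fails.
(For a valid weak derivative the identity must hold for EVERY test function, in particular this one. The failure shows v is NOT the weak derivative of u.)
Correct weak derivative would be u'(x) = 4*x - 1.


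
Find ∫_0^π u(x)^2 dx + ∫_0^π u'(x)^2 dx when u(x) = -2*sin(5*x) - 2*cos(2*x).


||u||_{H^1(0,π)}^2 = 400/21 + 62*π

u'(x) = 4*sin(2*x) - 10*cos(5*x).
Expand u² and (u')² and integrate term by term on (0, π), using: for integers n ≥ 1, ∫_0^π sin²(nx) dx = ∫_0^π cos²(nx) dx = π/2; for n ≠ n', ∫_0^π sin(nx)sin(n'x) dx = ∫_0^π cos(nx)cos(n'x) dx = 0; and by product-to-sum, ∫_0^π sin(nx)cos(n'x) dx = ½∫_0^π [sin((n+n')x) + sin((n−n')x)] dx, which is 0 when n+n' is even and 2n/(n²−n'²) when n+n' is odd (it need not vanish on (0, π)).
  u² squared terms: (-2)²·∫cos(2x)² dx = 4·π/2 = 2*π;  (-2)²·∫sin(5x)² dx = 4·π/2 = 2*π.
  u² cross terms: 2·(-2)·(-2)·∫cos(2x)·sin(5x) dx = 8·(10/21) = 80/21.
  So ∫_0^π u² dx = 2*π + 2*π + 80/21 = 80/21 + 4*π.
  (u')² squared terms: (-10)²·∫cos(5x)² dx = 100·π/2 = 50*π;  (4)²·∫sin(2x)² dx = 16·π/2 = 8*π.
  (u')² cross terms: 2·(-10)·(4)·∫cos(5x)·sin(2x) dx = -80·(-4/21) = 320/21.
  So ∫_0^π (u')² dx = 50*π + 8*π + 320/21 = 320/21 + 58*π.
||u||_{H^1}^2 = (80/21 + 4*π) + (320/21 + 58*π) = 400/21 + 62*π.


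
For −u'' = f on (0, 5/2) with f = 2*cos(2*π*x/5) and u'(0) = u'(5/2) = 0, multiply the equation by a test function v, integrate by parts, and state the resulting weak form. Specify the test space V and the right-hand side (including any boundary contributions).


V = H^1(0, 5/2) (no boundary constraint on v; u is determined up to an additive constant); weak form: ∫_0^5/2 u'v' dx = ∫_0^5/2 (2*cos(2*π*x/5)) v dx for all v ∈ V.

Multiply both sides by a test function v and integrate from 0 to 5/2:
  ∫_0^5/2 −u''(x) v(x) dx = ∫_0^5/2 f(x) v(x) dx.
Integrate the LHS by parts once:
  ∫_0^5/2 −u'' v dx = −[u'(x) v(x)]_0^5/2 + ∫_0^5/2 u'(x) v'(x) dx.
Thus ∫_0^5/2 u'(x) v'(x) dx = ∫_0^5/2 f(x) v(x) dx + [u'(x) v(x)]_0^5/2.
Choose V so that boundary terms are either known or forced to vanish.
u has homogeneous Neumann: u'(0) = u'(5/2) = 0. So [u' v]_0^5/2 = 0·v(5/2) − 0·v(0) = 0 for any v; take V = H^1(0, 5/2).
Weak formulation: find u (satisfying any essential BC) such that ∫_0^5/2 u'(x) v'(x) dx = ∫_0^5/2 f v dx for all v ∈ V (homogeneous Neumann, so boundary terms vanish).
Substituting f(x) = 2*cos(2*π*x/5), the right-hand side is ∫_0^5/2 (2*cos(2*π*x/5)) v dx.
Compatibility check (pure Neumann): taking v ≡ 1 ∈ V gives 0 = ∫_0^5/2 f dx + (0) − (0), i.e. ∫_0^5/2 f dx must equal u'(0) − u'(5/2) = 0. Indeed ∫_0^5/2 (2*cos(2*π*x/5)) dx = 0, so the data are compatible. The solution is then unique only up to an additive constant (fix it e.g. by requiring ∫_0^5/2 u dx = 0).


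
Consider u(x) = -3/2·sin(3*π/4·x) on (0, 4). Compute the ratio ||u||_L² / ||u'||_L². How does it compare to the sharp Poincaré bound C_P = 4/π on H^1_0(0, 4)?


||u||_L² / ||u'||_L² = 4/(3*π) < C_P = 4/π.

u(x) = -3/2·sin(3*π/4·x), so u'(x) = -9*π*cos(3*π*x/4)/8.
Writing u(x) = A·sin(kπx/L) with A = -3/2 and k = 3, use ∫_0^L sin²(kπx/L) dx = L/2 and ∫_0^L cos²(kπx/L) dx = L/2.
u² = 9/4·sin²(3*π/4·x) and (u')² = 81*π^2/64·cos²(3*π/4·x), and each of sin², cos² integrates to L/2 = 2 over (0, 4).
∫_0^4 u² dx = 9/2, so ||u||_L² = 3*sqrt(2)/2.
∫_0^4 (u')² dx = 81*π^2/32, so ||u'||_L² = 9*sqrt(2)*π/8.
Ratio ||u||_L² / ||u'||_L² = 4/(3*π).
Sharp Poincaré constant on H^1_0(0, 4) is C_P = L/π = 4/π, achieved by sin(π/4·x).
This is the k = 3 harmonic; the ratio L/(kπ) is strictly less than C_P = L/π, consistent with the sharp inequality ||u||_L² ≤ C_P ||u'||_L².


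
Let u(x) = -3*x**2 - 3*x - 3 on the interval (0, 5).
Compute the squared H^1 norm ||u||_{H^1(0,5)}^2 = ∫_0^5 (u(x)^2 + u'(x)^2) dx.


||u||_{H^1}^2 = 23655/2

The H^1 norm (squared) on an interval (0, L) is
  ||u||_{H^1}^2 = ∫_0^L u(x)^2 dx + ∫_0^L u'(x)^2 dx.
Compute u'(x) = -6*x - 3.
Then u(x)^2 = 9*x**4 + 18*x**3 + 27*x**2 + 18*x + 9 and u'(x)^2 = 36*x**2 + 36*x + 9.
Integrate each monomial from 0 to 5 using ∫_0^5 c·x^n dx = c·5^(n+1)/(n+1):
  ∫_0^5 u(x)^2 dx = ∫_0^5 (9*x^4 + 18*x^3 + 27*x^2 + 18*x + 9) dx. Term by term:
    ∫_0^5 9*x^4 dx = 5625;  ∫_0^5 18*x^3 dx = 5625/2;  ∫_0^5 27*x^2 dx = 1125;
    ∫_0^5 18*x dx = 225;  ∫_0^5 9 dx = 45.
  Sum: 5625 + 5625/2 + 1125 + 225 + 45 = 19665/2.
  ∫_0^5 u'(x)^2 dx = ∫_0^5 (36*x^2 + 36*x + 9) dx. Term by term:
    ∫_0^5 36*x^2 dx = 1500;  ∫_0^5 36*x dx = 450;  ∫_0^5 9 dx = 45.
  Sum: 1500 + 450 + 45 = 1995.
Adding: ||u||_{H^1}^2 = 19665/2 + 1995 = 23655/2.


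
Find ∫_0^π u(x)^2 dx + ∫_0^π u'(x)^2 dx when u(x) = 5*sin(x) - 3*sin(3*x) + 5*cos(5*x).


||u||_{H^1(0,π)}^2 = 395*π

u'(x) = -25*sin(5*x) + 5*cos(x) - 9*cos(3*x).
Expand u² and (u')² and integrate term by term on (0, π), using: for integers n ≥ 1, ∫_0^π sin²(nx) dx = ∫_0^π cos²(nx) dx = π/2; for n ≠ n', ∫_0^π sin(nx)sin(n'x) dx = ∫_0^π cos(nx)cos(n'x) dx = 0; and by product-to-sum, ∫_0^π sin(nx)cos(n'x) dx = ½∫_0^π [sin((n+n')x) + sin((n−n')x)] dx, which is 0 when n+n' is even and 2n/(n²−n'²) when n+n' is odd (it need not vanish on (0, π)).
  u² squared terms: (-3)²·∫sin(3x)² dx = 9·π/2 = 9*π/2;  (5)²·∫cos(5x)² dx = 25·π/2 = 25*π/2;  (5)²·∫sin(x)² dx = 25·π/2 = 25*π/2.
  u² cross terms: 2·(-3)·(5)·∫sin(3x)·cos(5x) dx = -30·(0) = 0;  2·(-3)·(5)·∫sin(3x)·sin(x) dx = -30·(0) = 0;  2·(5)·(5)·∫cos(5x)·sin(x) dx = 50·(0) = 0.
  So ∫_0^π u² dx = 9*π/2 + 25*π/2 + 25*π/2 + 0 + 0 + 0 = 59*π/2.
  (u')² squared terms: (-25)²·∫sin(5x)² dx = 625·π/2 = 625*π/2;  (-9)²·∫cos(3x)² dx = 81·π/2 = 81*π/2;  (5)²·∫cos(x)² dx = 25·π/2 = 25*π/2.
  (u')² cross terms: 2·(-25)·(-9)·∫sin(5x)·cos(3x) dx = 450·(0) = 0;  2·(-25)·(5)·∫sin(5x)·cos(x) dx = -250·(0) = 0;  2·(-9)·(5)·∫cos(3x)·cos(x) dx = -90·(0) = 0.
  So ∫_0^π (u')² dx = 625*π/2 + 81*π/2 + 25*π/2 + 0 + 0 + 0 = 731*π/2.
||u||_{H^1}^2 = (59*π/2) + (731*π/2) = 395*π.


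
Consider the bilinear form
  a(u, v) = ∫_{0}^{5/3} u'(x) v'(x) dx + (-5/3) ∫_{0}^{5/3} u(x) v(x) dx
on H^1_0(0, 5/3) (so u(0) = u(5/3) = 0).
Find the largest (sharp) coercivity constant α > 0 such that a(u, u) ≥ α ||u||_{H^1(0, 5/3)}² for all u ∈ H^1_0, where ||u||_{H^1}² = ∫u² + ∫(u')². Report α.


α = (-125 + 27*π^2)/(3*(25 + 9*π^2))

Coercivity of a(·,·) on H^1_0(0, 5/3) means a(u, u) ≥ α ||u||_{H^1}² for every u ∈ H^1_0.
The interval has length L = 5/3, and Poincaré/coercivity depend only on L. Here a(u, u) = ∫(u')² + (-5/3)·∫u².
Here c = -5/3 < 0 with |c| < (π/L)² = 9*π^2/25, so coercivity still holds. The condition a(u,u) ≥ α||u||_{H^1}² reads (1−α)∫(u')² ≥ (α−c)∫u². Any admissible α is ≤ 1 (rapidly oscillating u have ∫u²/∫(u')² → 0), and α = 1 would force 0 ≥ (1−c)∫u², impossible since c < 1; so 1−α > 0. By the sharp Poincaré inequality on H^1_0 of an interval of length L, ∫(u')² ≥ (π/L)²∫u² with equality for the first sine mode sin(π(x−x₀)/L) (x₀ the left endpoint), so the inequality holds for all u iff (1−α)(π/L)² ≥ α − c, i.e. α ≤ ((π/L)² + c)/((π/L)² + 1) = (1 + c(L/π)²)/(1 + (L/π)²). (Direct route, valid since c ≤ 0: Poincaré gives c∫u² ≥ c(L/π)²∫(u')², so a(u,u) ≥ (1 + c(L/π)²)∫(u')², while ||u||_{H^1}² ≤ (1 + (L/π)²)∫(u')²; dividing yields the same α.) With (π/L)² = 9*π^2/25 and c = -5/3, the largest admissible constant is α = ((π/L)² + c)/((π/L)² + 1).
Simplifying, α = (-125 + 27*π^2)/(3*(25 + 9*π^2)).


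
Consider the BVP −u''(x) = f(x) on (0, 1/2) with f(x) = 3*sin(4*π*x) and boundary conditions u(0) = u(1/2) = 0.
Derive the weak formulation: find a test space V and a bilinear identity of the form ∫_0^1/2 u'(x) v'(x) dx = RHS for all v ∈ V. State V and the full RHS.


V = H^1_0(0, 1/2) (so v(0) = v(1/2) = 0); weak form: ∫_0^1/2 u'v' dx = ∫_0^1/2 (3*sin(4*π*x)) v dx for all v ∈ V.

Multiply both sides by a test function v and integrate from 0 to 1/2:
  ∫_0^1/2 −u''(x) v(x) dx = ∫_0^1/2 f(x) v(x) dx.
Integrate the LHS by parts once:
  ∫_0^1/2 −u'' v dx = −[u'(x) v(x)]_0^1/2 + ∫_0^1/2 u'(x) v'(x) dx.
Thus ∫_0^1/2 u'(x) v'(x) dx = ∫_0^1/2 f(x) v(x) dx + [u'(x) v(x)]_0^1/2.
Choose V so that boundary terms are either known or forced to vanish.
u is Dirichlet: u(0) = u(1/2) = 0. Let V = H^1_0(0, 1/2); then v(0) = v(1/2) = 0, and [u' v]_0^1/2 = 0.
Weak formulation: find u (satisfying any essential BC) such that ∫_0^1/2 u'(x) v'(x) dx = ∫_0^1/2 f v dx for all v ∈ V.
Substituting f(x) = 3*sin(4*π*x), the right-hand side is ∫_0^1/2 (3*sin(4*π*x)) v dx.


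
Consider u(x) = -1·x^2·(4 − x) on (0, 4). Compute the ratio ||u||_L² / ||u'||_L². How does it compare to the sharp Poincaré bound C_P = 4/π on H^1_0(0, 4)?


||u||_L² / ||u'||_L² = 2*sqrt(14)/7 < C_P = 4/π.

u(x) = -1·x^2·(4 − x), so u'(x) = x*(3*x - 8).
u(x) = -1·x^2·(4 − x) vanishes at x = 0 and x = 4, so u ∈ H^1_0(0, 4). Differentiate via the product rule and integrate the resulting polynomials term by term.
  ∫_0^4 u² dx = ∫_0^4 (x^6 - 8*x^5 + 16*x^4) dx. Term by term:
    ∫_0^4 x^6 dx = 16384/7;  ∫_0^4 -8*x^5 dx = -16384/3;  ∫_0^4 16*x^4 dx = 16384/5.
  Sum: 16384/7 − 16384/3 + 16384/5 = 16384/105.
  ∫_0^4 (u')² dx = ∫_0^4 (9*x^4 - 48*x^3 + 64*x^2) dx. Term by term:
    ∫_0^4 9*x^4 dx = 9216/5;  ∫_0^4 -48*x^3 dx = -3072;  ∫_0^4 64*x^2 dx = 4096/3.
  Sum: 9216/5 − 3072 + 4096/3 = 2048/15.
∫_0^4 u² dx = 16384/105, so ||u||_L² = 128*sqrt(105)/105.
∫_0^4 (u')² dx = 2048/15, so ||u'||_L² = 32*sqrt(30)/15.
Ratio ||u||_L² / ||u'||_L² = 2*sqrt(14)/7.
Sharp Poincaré constant on H^1_0(0, 4) is C_P = L/π = 4/π, achieved by sin(π/4·x).
A polynomial bump cannot attain the sharp Poincaré constant (only the first sine eigenfunction does), so the ratio is strictly less than C_P, consistent with ||u||_L² ≤ C_P ||u'||_L².


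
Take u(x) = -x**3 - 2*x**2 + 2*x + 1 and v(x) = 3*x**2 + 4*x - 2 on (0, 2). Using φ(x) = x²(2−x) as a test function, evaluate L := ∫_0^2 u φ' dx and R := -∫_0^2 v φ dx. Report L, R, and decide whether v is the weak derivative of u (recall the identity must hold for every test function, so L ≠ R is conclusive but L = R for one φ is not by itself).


LHS = 152/15, RHS = -152/15. No, v is not the weak derivative of u.

u(x) = -x**3 - 2*x**2 + 2*x + 1, classical derivative u'(x) = -3*x**2 - 4*x + 2.
φ(x) = x²(2−x), so φ'(x) = x*(4 - 3*x).
Note φ(0) = φ(2) = 0, so the boundary term u·φ vanishes.
LHS = ∫_0^2 u(x) φ'(x) dx = ∫_0^2 (3*x^5 + 2*x^4 - 14*x^3 + 5*x^2 + 4*x) dx. Term by term:
  ∫_0^2 3*x^5 dx = 32;  ∫_0^2 2*x^4 dx = 64/5;  ∫_0^2 -14*x^3 dx = -56;
  ∫_0^2 5*x^2 dx = 40/3;  ∫_0^2 4*x dx = 8.
Sum: 32 + 64/5 − 56 + 40/3 + 8 = 152/15.
So LHS = 152/15.
∫_0^2 v(x) φ(x) dx = ∫_0^2 (-3*x^5 + 2*x^4 + 10*x^3 - 4*x^2) dx. Term by term:
  ∫_0^2 -3*x^5 dx = -32;  ∫_0^2 2*x^4 dx = 64/5;  ∫_0^2 10*x^3 dx = 40;
  ∫_0^2 -4*x^2 dx = -32/3.
Sum: -32 + 64/5 + 40 − 32/3 = 152/15.
So RHS = -∫_0^2 v(x) φ(x) dx = -152/15.
LHS − RHS = 304/15 ≠ 0, so the identity fails.
(For a valid weak derivative the identity must hold for EVERY test function, in particular this one. The failure shows v is NOT the weak derivative of u.)
Correct weak derivative would be u'(x) = -3*x**2 - 4*x + 2.


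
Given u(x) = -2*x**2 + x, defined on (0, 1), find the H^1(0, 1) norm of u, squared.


||u||_{H^1}^2 = 37/15

The H^1 norm (squared) on an interval (0, L) is
  ||u||_{H^1}^2 = ∫_0^L u(x)^2 dx + ∫_0^L u'(x)^2 dx.
Compute u'(x) = 1 - 4*x.
Then u(x)^2 = 4*x**4 - 4*x**3 + x**2 and u'(x)^2 = 16*x**2 - 8*x + 1.
Integrate each monomial from 0 to 1 using ∫_0^1 c·x^n dx = c·1^(n+1)/(n+1):
  ∫_0^1 u(x)^2 dx = ∫_0^1 (4*x^4 - 4*x^3 + x^2) dx. Term by term:
    ∫_0^1 4*x^4 dx = 4/5;  ∫_0^1 -4*x^3 dx = -1;  ∫_0^1 x^2 dx = 1/3.
  Sum: 4/5 − 1 + 1/3 = 2/15.
  ∫_0^1 u'(x)^2 dx = ∫_0^1 (16*x^2 - 8*x + 1) dx. Term by term:
    ∫_0^1 16*x^2 dx = 16/3;  ∫_0^1 -8*x dx = -4;  ∫_0^1 1 dx = 1.
  Sum: 16/3 − 4 + 1 = 7/3.
Adding: ||u||_{H^1}^2 = 2/15 + 7/3 = 37/15.


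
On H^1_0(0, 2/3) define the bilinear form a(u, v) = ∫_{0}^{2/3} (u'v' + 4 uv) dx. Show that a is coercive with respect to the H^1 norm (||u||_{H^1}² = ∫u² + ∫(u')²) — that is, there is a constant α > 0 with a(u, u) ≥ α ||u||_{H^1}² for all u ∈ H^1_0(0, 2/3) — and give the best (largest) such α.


α = 1

Coercivity of a(·,·) on H^1_0(0, 2/3) means a(u, u) ≥ α ||u||_{H^1}² for every u ∈ H^1_0.
The interval has length L = 2/3, and Poincaré/coercivity depend only on L. Here a(u, u) = ∫(u')² + (4)·∫u².
Here c = 4 ≥ 1, so a(u,u) = ∫(u')² + c∫u² ≥ ∫(u')² + ∫u² = ||u||_{H^1}², i.e. α = 1 works. No larger α is possible: a(u,u) ≥ α||u||_{H^1}² means (1−α)∫(u')² ≥ (α−c)∫u², and for the modes u_n = sin(nπ(x−x₀)/L) (x₀ the left endpoint) one has ∫u_n²/∫(u_n')² = (L/(nπ))² → 0, so a(u_n,u_n)/||u_n||_{H^1}² → 1. Hence the optimal constant is α = 1.
Therefore α = 1.


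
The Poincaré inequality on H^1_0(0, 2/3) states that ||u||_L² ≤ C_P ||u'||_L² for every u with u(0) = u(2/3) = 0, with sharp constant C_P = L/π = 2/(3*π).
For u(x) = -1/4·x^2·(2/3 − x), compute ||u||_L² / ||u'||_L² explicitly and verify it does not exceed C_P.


||u||_L² / ||u'||_L² = sqrt(14)/21 < C_P = 2/(3*π).

u(x) = -1/4·x^2·(2/3 − x), so u'(x) = x*(9*x - 4)/12.
u(x) = -1/4·x^2·(2/3 − x) vanishes at x = 0 and x = 2/3, so u ∈ H^1_0(0, 2/3). Differentiate via the product rule and integrate the resulting polynomials term by term.
  ∫_0^2/3 u² dx = ∫_0^2/3 (x^6/16 - x^5/12 + x^4/36) dx. Term by term:
    ∫_0^2/3 x^6/16 dx = 8/15309;  ∫_0^2/3 -x^5/12 dx = -8/6561;  ∫_0^2/3 x^4/36 dx = 8/10935.
  Sum: 8/15309 − 8/6561 + 8/10935 = 8/229635.
  ∫_0^2/3 (u')² dx = ∫_0^2/3 (9*x^4/16 - x^3/2 + x^2/9) dx. Term by term:
    ∫_0^2/3 9*x^4/16 dx = 2/135;  ∫_0^2/3 -x^3/2 dx = -2/81;  ∫_0^2/3 x^2/9 dx = 8/729.
  Sum: 2/135 − 2/81 + 8/729 = 4/3645.
∫_0^2/3 u² dx = 8/229635, so ||u||_L² = 2*sqrt(70)/2835.
∫_0^2/3 (u')² dx = 4/3645, so ||u'||_L² = 2*sqrt(5)/135.
Ratio ||u||_L² / ||u'||_L² = sqrt(14)/21.
Sharp Poincaré constant on H^1_0(0, 2/3) is C_P = L/π = 2/(3*π), achieved by sin(3*π/2·x).
A polynomial bump cannot attain the sharp Poincaré constant (only the first sine eigenfunction does), so the ratio is strictly less than C_P, consistent with ||u||_L² ≤ C_P ||u'||_L².


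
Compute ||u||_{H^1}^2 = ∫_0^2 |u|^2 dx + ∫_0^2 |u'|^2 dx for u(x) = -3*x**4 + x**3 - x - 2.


||u||_{H^1}^2 = 259738/105

The H^1 norm (squared) on an interval (0, L) is
  ||u||_{H^1}^2 = ∫_0^L u(x)^2 dx + ∫_0^L u'(x)^2 dx.
Compute u'(x) = -12*x**3 + 3*x**2 - 1.
Then u(x)^2 = 9*x**8 - 6*x**7 + x**6 + 6*x**5 + 10*x**4 - 4*x**3 + x**2 + 4*x + 4 and u'(x)^2 = 144*x**6 - 72*x**5 + 9*x**4 + 24*x**3 - 6*x**2 + 1.
Integrate each monomial from 0 to 2 using ∫_0^2 c·x^n dx = c·2^(n+1)/(n+1):
  ∫_0^2 u(x)^2 dx = ∫_0^2 (9*x^8 - 6*x^7 + x^6 + 6*x^5 + 10*x^4 - 4*x^3 + x^2 + 4*x + 4) dx. Term by term:
    ∫_0^2 9*x^8 dx = 512;  ∫_0^2 -6*x^7 dx = -192;  ∫_0^2 x^6 dx = 128/7;
    ∫_0^2 6*x^5 dx = 64;  ∫_0^2 10*x^4 dx = 64;  ∫_0^2 -4*x^3 dx = -16;
    ∫_0^2 x^2 dx = 8/3;  ∫_0^2 4*x dx = 8;  ∫_0^2 4 dx = 8.
  Sum: 512 − 192 + 128/7 + 64 + 64 − 16 + 8/3 + 8 + 8 = 9848/21.
  ∫_0^2 u'(x)^2 dx = ∫_0^2 (144*x^6 - 72*x^5 + 9*x^4 + 24*x^3 - 6*x^2 + 1) dx. Term by term:
    ∫_0^2 144*x^6 dx = 18432/7;  ∫_0^2 -72*x^5 dx = -768;  ∫_0^2 9*x^4 dx = 288/5;
    ∫_0^2 24*x^3 dx = 96;  ∫_0^2 -6*x^2 dx = -16;  ∫_0^2 1 dx = 2.
  Sum: 18432/7 − 768 + 288/5 + 96 − 16 + 2 = 70166/35.
Adding: ||u||_{H^1}^2 = 9848/21 + 70166/35 = 259738/105.


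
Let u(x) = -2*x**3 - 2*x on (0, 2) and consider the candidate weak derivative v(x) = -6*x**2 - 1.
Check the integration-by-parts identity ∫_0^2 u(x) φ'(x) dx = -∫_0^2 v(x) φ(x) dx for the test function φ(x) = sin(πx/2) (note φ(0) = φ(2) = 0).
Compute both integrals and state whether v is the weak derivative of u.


LHS = -192/π^3 + 56/π, RHS = -192/π^3 + 52/π. No, v is not the weak derivative of u.

u(x) = -2*x**3 - 2*x, classical derivative u'(x) = -6*x**2 - 2.
φ(x) = sin(πx/2), so φ'(x) = π*cos(π*x/2)/2.
Note φ(0) = φ(2) = 0, so the boundary term u·φ vanishes.
LHS = ∫_0^2 u(x) φ'(x) dx = ∫_0^2 (-π*x^3*cos(π*x/2) - π*x*cos(π*x/2)) dx. Term by term:
  ∫_0^2 -π*x*cos(π*x/2) dx = 8/π;  ∫_0^2 -π*x^3*cos(π*x/2) dx = -192/π^3 + 48/π.
Sum: 8/π + -192/π^3 + 48/π = -192/π^3 + 56/π.
So LHS = -192/π^3 + 56/π.
∫_0^2 v(x) φ(x) dx = ∫_0^2 (-6*x^2*sin(π*x/2) - sin(π*x/2)) dx. Term by term:
  ∫_0^2 -sin(π*x/2) dx = -4/π;  ∫_0^2 -6*x^2*sin(π*x/2) dx = -48/π + 192/π^3.
Sum: -4/π + -48/π + 192/π^3 = -52/π + 192/π^3.
So RHS = -∫_0^2 v(x) φ(x) dx = -192/π^3 + 52/π.
LHS − RHS = 4/π ≠ 0, so the identity fails.
(For a valid weak derivative the identity must hold for EVERY test function, in particular this one. The failure shows v is NOT the weak derivative of u.)
Correct weak derivative would be u'(x) = -6*x**2 - 2.


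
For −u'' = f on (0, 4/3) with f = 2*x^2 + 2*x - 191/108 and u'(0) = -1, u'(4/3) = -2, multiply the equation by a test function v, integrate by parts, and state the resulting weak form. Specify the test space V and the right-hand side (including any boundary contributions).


V = H^1(0, 4/3) (v unrestricted at boundary; u is determined up to an additive constant); weak form: ∫_0^4/3 u'v' dx = ∫_0^4/3 (2*x^2 + 2*x - 191/108) v dx − 2·v(4/3) + v(0) for all v ∈ V.

Multiply both sides by a test function v and integrate from 0 to 4/3:
  ∫_0^4/3 −u''(x) v(x) dx = ∫_0^4/3 f(x) v(x) dx.
Integrate the LHS by parts once:
  ∫_0^4/3 −u'' v dx = −[u'(x) v(x)]_0^4/3 + ∫_0^4/3 u'(x) v'(x) dx.
Thus ∫_0^4/3 u'(x) v'(x) dx = ∫_0^4/3 f(x) v(x) dx + [u'(x) v(x)]_0^4/3.
Choose V so that boundary terms are either known or forced to vanish.
u has inhomogeneous Neumann u'(0) = -1, u'(4/3) = -2. [u' v]_0^4/3 = (-2)·v(4/3) − (-1)·v(0) = − 2·v(4/3) + v(0). Take V = H^1(0, 4/3); boundary term becomes part of RHS.
Weak formulation: find u (satisfying any essential BC) such that ∫_0^4/3 u'(x) v'(x) dx = ∫_0^4/3 f v dx − 2·v(4/3) + v(0) for all v ∈ V (Neumann data are natural BCs: they enter the RHS as boundary terms).
Substituting f(x) = 2*x^2 + 2*x - 191/108, the right-hand side is ∫_0^4/3 (2*x^2 + 2*x - 191/108) v dx − 2·v(4/3) + v(0).
Compatibility check (pure Neumann): taking v ≡ 1 ∈ V gives 0 = ∫_0^4/3 f dx + (-2) − (-1), i.e. ∫_0^4/3 f dx must equal u'(0) − u'(4/3) = 1. Indeed ∫_0^4/3 (2*x^2 + 2*x - 191/108) dx = 1, so the data are compatible. The solution is then unique only up to an additive constant (fix it e.g. by requiring ∫_0^4/3 u dx = 0).


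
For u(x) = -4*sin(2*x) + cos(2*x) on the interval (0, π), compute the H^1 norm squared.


||u||_{H^1(0,π)}^2 = 85*π/2

u'(x) = -2*sin(2*x) - 8*cos(2*x).
Expand u² and (u')² and integrate term by term on (0, π), using: for integers n ≥ 1, ∫_0^π sin²(nx) dx = ∫_0^π cos²(nx) dx = π/2; for n ≠ n', ∫_0^π sin(nx)sin(n'x) dx = ∫_0^π cos(nx)cos(n'x) dx = 0; and by product-to-sum, ∫_0^π sin(nx)cos(n'x) dx = ½∫_0^π [sin((n+n')x) + sin((n−n')x)] dx, which is 0 when n+n' is even and 2n/(n²−n'²) when n+n' is odd (it need not vanish on (0, π)).
  u² squared terms: (-4)²·∫sin(2x)² dx = 16·π/2 = 8*π;  (1)²·∫cos(2x)² dx = 1·π/2 = π/2.
  u² cross terms: 2·(-4)·(1)·∫sin(2x)·cos(2x) dx = -8·(0) = 0.
  So ∫_0^π u² dx = 8*π + π/2 + 0 = 17*π/2.
  (u')² squared terms: (-8)²·∫cos(2x)² dx = 64·π/2 = 32*π;  (-2)²·∫sin(2x)² dx = 4·π/2 = 2*π.
  (u')² cross terms: 2·(-8)·(-2)·∫cos(2x)·sin(2x) dx = 32·(0) = 0.
  So ∫_0^π (u')² dx = 32*π + 2*π + 0 = 34*π.
||u||_{H^1}^2 = (17*π/2) + (34*π) = 85*π/2.


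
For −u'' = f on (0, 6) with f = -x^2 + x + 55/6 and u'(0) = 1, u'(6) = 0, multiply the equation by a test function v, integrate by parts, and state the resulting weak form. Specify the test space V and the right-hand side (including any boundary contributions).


V = H^1(0, 6) (v unrestricted at boundary; u is determined up to an additive constant); weak form: ∫_0^6 u'v' dx = ∫_0^6 (-x^2 + x + 55/6) v dx − v(0) for all v ∈ V.

Multiply both sides by a test function v and integrate from 0 to 6:
  ∫_0^6 −u''(x) v(x) dx = ∫_0^6 f(x) v(x) dx.
Integrate the LHS by parts once:
  ∫_0^6 −u'' v dx = −[u'(x) v(x)]_0^6 + ∫_0^6 u'(x) v'(x) dx.
Thus ∫_0^6 u'(x) v'(x) dx = ∫_0^6 f(x) v(x) dx + [u'(x) v(x)]_0^6.
Choose V so that boundary terms are either known or forced to vanish.
u has inhomogeneous Neumann u'(0) = 1, u'(6) = 0. [u' v]_0^6 = (0)·v(6) − (1)·v(0) = − v(0). Take V = H^1(0, 6); boundary term becomes part of RHS.
Weak formulation: find u (satisfying any essential BC) such that ∫_0^6 u'(x) v'(x) dx = ∫_0^6 f v dx − v(0) for all v ∈ V (Neumann data are natural BCs: they enter the RHS as boundary terms).
Substituting f(x) = -x^2 + x + 55/6, the right-hand side is ∫_0^6 (-x^2 + x + 55/6) v dx − v(0).
Compatibility check (pure Neumann): taking v ≡ 1 ∈ V gives 0 = ∫_0^6 f dx + (0) − (1), i.e. ∫_0^6 f dx must equal u'(0) − u'(6) = 1. Indeed ∫_0^6 (-x^2 + x + 55/6) dx = 1, so the data are compatible. The solution is then unique only up to an additive constant (fix it e.g. by requiring ∫_0^6 u dx = 0).


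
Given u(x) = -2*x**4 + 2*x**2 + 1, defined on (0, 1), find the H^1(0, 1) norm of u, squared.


||u||_{H^1}^2 = 149/45

The H^1 norm (squared) on an interval (0, L) is
  ||u||_{H^1}^2 = ∫_0^L u(x)^2 dx + ∫_0^L u'(x)^2 dx.
Compute u'(x) = -8*x**3 + 4*x.
Then u(x)^2 = 4*x**8 - 8*x**6 + 4*x**2 + 1 and u'(x)^2 = 64*x**6 - 64*x**4 + 16*x**2.
Integrate each monomial from 0 to 1 using ∫_0^1 c·x^n dx = c·1^(n+1)/(n+1):
  ∫_0^1 u(x)^2 dx = ∫_0^1 (4*x^8 - 8*x^6 + 4*x^2 + 1) dx. Term by term:
    ∫_0^1 4*x^8 dx = 4/9;  ∫_0^1 -8*x^6 dx = -8/7;  ∫_0^1 4*x^2 dx = 4/3;
    ∫_0^1 1 dx = 1.
  Sum: 4/9 − 8/7 + 4/3 + 1 = 103/63.
  ∫_0^1 u'(x)^2 dx = ∫_0^1 (64*x^6 - 64*x^4 + 16*x^2) dx. Term by term:
    ∫_0^1 64*x^6 dx = 64/7;  ∫_0^1 -64*x^4 dx = -64/5;  ∫_0^1 16*x^2 dx = 16/3.
  Sum: 64/7 − 64/5 + 16/3 = 176/105.
Adding: ||u||_{H^1}^2 = 103/63 + 176/105 = 149/45.


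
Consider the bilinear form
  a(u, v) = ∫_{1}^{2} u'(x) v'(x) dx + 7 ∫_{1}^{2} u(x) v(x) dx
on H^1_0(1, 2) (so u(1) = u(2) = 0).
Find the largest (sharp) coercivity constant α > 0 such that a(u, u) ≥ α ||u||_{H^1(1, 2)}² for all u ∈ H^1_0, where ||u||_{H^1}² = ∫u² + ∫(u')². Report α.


α = 1

Coercivity of a(·,·) on H^1_0(1, 2) means a(u, u) ≥ α ||u||_{H^1}² for every u ∈ H^1_0.
The interval has length L = 1, and Poincaré/coercivity depend only on L. Here a(u, u) = ∫(u')² + (7)·∫u².
Here c = 7 ≥ 1, so a(u,u) = ∫(u')² + c∫u² ≥ ∫(u')² + ∫u² = ||u||_{H^1}², i.e. α = 1 works. No larger α is possible: a(u,u) ≥ α||u||_{H^1}² means (1−α)∫(u')² ≥ (α−c)∫u², and for the modes u_n = sin(nπ(x−x₀)/L) (x₀ the left endpoint) one has ∫u_n²/∫(u_n')² = (L/(nπ))² → 0, so a(u_n,u_n)/||u_n||_{H^1}² → 1. Hence the optimal constant is α = 1.
Therefore α = 1.


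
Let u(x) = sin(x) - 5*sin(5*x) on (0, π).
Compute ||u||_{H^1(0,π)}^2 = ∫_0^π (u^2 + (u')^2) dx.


||u||_{H^1(0,π)}^2 = 326*π

u'(x) = cos(x) - 25*cos(5*x).
Expand u² and (u')² and integrate term by term on (0, π), using: for integers n ≥ 1, ∫_0^π sin²(nx) dx = ∫_0^π cos²(nx) dx = π/2; for n ≠ n', ∫_0^π sin(nx)sin(n'x) dx = ∫_0^π cos(nx)cos(n'x) dx = 0; and by product-to-sum, ∫_0^π sin(nx)cos(n'x) dx = ½∫_0^π [sin((n+n')x) + sin((n−n')x)] dx, which is 0 when n+n' is even and 2n/(n²−n'²) when n+n' is odd (it need not vanish on (0, π)).
  u² squared terms: (-5)²·∫sin(5x)² dx = 25·π/2 = 25*π/2;  (1)²·∫sin(x)² dx = 1·π/2 = π/2.
  u² cross terms: 2·(-5)·(1)·∫sin(5x)·sin(x) dx = -10·(0) = 0.
  So ∫_0^π u² dx = 25*π/2 + π/2 + 0 = 13*π.
  (u')² squared terms: (-25)²·∫cos(5x)² dx = 625·π/2 = 625*π/2;  (1)²·∫cos(x)² dx = 1·π/2 = π/2.
  (u')² cross terms: 2·(-25)·(1)·∫cos(5x)·cos(x) dx = -50·(0) = 0.
  So ∫_0^π (u')² dx = 625*π/2 + π/2 + 0 = 313*π.
||u||_{H^1}^2 = (13*π) + (313*π) = 326*π.


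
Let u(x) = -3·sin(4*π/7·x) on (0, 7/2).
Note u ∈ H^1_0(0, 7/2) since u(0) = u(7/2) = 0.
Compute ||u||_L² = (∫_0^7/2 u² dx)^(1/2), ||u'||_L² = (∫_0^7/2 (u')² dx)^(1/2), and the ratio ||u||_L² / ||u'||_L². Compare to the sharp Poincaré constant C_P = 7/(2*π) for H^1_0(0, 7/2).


||u||_L² / ||u'||_L² = 7/(4*π) < C_P = 7/(2*π).

u(x) = -3·sin(4*π/7·x), so u'(x) = -12*π*cos(4*π*x/7)/7.
Writing u(x) = A·sin(kπx/L) with A = -3 and k = 2, use ∫_0^L sin²(kπx/L) dx = L/2 and ∫_0^L cos²(kπx/L) dx = L/2.
u² = 9·sin²(4*π/7·x) and (u')² = 144*π^2/49·cos²(4*π/7·x), and each of sin², cos² integrates to L/2 = 7/4 over (0, 7/2).
∫_0^7/2 u² dx = 63/4, so ||u||_L² = 3*sqrt(7)/2.
∫_0^7/2 (u')² dx = 36*π^2/7, so ||u'||_L² = 6*sqrt(7)*π/7.
Ratio ||u||_L² / ||u'||_L² = 7/(4*π).
Sharp Poincaré constant on H^1_0(0, 7/2) is C_P = L/π = 7/(2*π), achieved by sin(2*π/7·x).
This is the k = 2 harmonic; the ratio L/(kπ) is strictly less than C_P = L/π, consistent with the sharp inequality ||u||_L² ≤ C_P ||u'||_L².


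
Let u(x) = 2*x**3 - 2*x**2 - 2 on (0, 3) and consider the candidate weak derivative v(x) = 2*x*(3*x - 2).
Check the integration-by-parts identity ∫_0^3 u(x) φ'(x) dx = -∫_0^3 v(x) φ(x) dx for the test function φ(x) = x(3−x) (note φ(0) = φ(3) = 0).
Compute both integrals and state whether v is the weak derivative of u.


LHS = -459/10, RHS = -459/10. Yes, v = u' weakly.

u(x) = 2*x**3 - 2*x**2 - 2, classical derivative u'(x) = 6*x**2 - 4*x.
φ(x) = x(3−x), so φ'(x) = 3 - 2*x.
Note φ(0) = φ(3) = 0, so the boundary term u·φ vanishes.
LHS = ∫_0^3 u(x) φ'(x) dx = ∫_0^3 (-4*x^4 + 10*x^3 - 6*x^2 + 4*x - 6) dx. Term by term:
  ∫_0^3 -4*x^4 dx = -972/5;  ∫_0^3 10*x^3 dx = 405/2;  ∫_0^3 -6*x^2 dx = -54;
  ∫_0^3 4*x dx = 18;  ∫_0^3 -6 dx = -18.
Sum: -972/5 + 405/2 − 54 + 18 − 18 = -459/10.
So LHS = -459/10.
∫_0^3 v(x) φ(x) dx = ∫_0^3 (-6*x^4 + 22*x^3 - 12*x^2) dx. Term by term:
  ∫_0^3 -6*x^4 dx = -1458/5;  ∫_0^3 22*x^3 dx = 891/2;  ∫_0^3 -12*x^2 dx = -108.
Sum: -1458/5 + 891/2 − 108 = 459/10.
So RHS = -∫_0^3 v(x) φ(x) dx = -459/10.
LHS = RHS, so the identity holds for this test φ.
Moreover u is smooth here and v(x) = u'(x) = 6*x**2 - 4*x pointwise, so the identity holds for every test function. Hence v is the weak derivative of u.


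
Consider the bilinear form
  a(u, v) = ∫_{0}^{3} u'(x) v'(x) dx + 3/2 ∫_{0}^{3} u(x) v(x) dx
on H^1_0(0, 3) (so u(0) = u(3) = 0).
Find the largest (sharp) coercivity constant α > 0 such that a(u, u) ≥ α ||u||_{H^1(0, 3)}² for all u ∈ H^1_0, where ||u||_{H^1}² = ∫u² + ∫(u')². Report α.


α = 1

Coercivity of a(·,·) on H^1_0(0, 3) means a(u, u) ≥ α ||u||_{H^1}² for every u ∈ H^1_0.
The interval has length L = 3, and Poincaré/coercivity depend only on L. Here a(u, u) = ∫(u')² + (3/2)·∫u².
Here c = 3/2 ≥ 1, so a(u,u) = ∫(u')² + c∫u² ≥ ∫(u')² + ∫u² = ||u||_{H^1}², i.e. α = 1 works. No larger α is possible: a(u,u) ≥ α||u||_{H^1}² means (1−α)∫(u')² ≥ (α−c)∫u², and for the modes u_n = sin(nπ(x−x₀)/L) (x₀ the left endpoint) one has ∫u_n²/∫(u_n')² = (L/(nπ))² → 0, so a(u_n,u_n)/||u_n||_{H^1}² → 1. Hence the optimal constant is α = 1.
Therefore α = 1.


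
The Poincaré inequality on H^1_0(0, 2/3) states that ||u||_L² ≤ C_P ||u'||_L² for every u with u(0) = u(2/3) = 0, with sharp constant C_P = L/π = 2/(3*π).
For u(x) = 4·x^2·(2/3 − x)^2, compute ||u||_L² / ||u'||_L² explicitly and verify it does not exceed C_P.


||u||_L² / ||u'||_L² = sqrt(3)/9 < C_P = 2/(3*π).

u(x) = 4·x^2·(2/3 − x)^2, so u'(x) = 16*x*(3*x - 2)*(3*x - 1)/9.
u(x) = 4·x^2·(2/3 − x)^2 vanishes at x = 0 and x = 2/3, so u ∈ H^1_0(0, 2/3). Differentiate via the product rule and integrate the resulting polynomials term by term.
  ∫_0^2/3 u² dx = ∫_0^2/3 (16*x^8 - 128*x^7/3 + 128*x^6/3 - 512*x^5/27 + 256*x^4/81) dx. Term by term:
    ∫_0^2/3 16*x^8 dx = 8192/177147;  ∫_0^2/3 -128*x^7/3 dx = -4096/19683;  ∫_0^2/3 128*x^6/3 dx = 16384/45927;
    ∫_0^2/3 -512*x^5/27 dx = -16384/59049;  ∫_0^2/3 256*x^4/81 dx = 8192/98415.
  Sum: 8192/177147 − 4096/19683 + 16384/45927 − 16384/59049 + 8192/98415 = 4096/6200145.
  ∫_0^2/3 (u')² dx = ∫_0^2/3 (256*x^6 - 512*x^5 + 3328*x^4/9 - 1024*x^3/9 + 1024*x^2/81) dx. Term by term:
    ∫_0^2/3 256*x^6 dx = 32768/15309;  ∫_0^2/3 -512*x^5 dx = -16384/2187;  ∫_0^2/3 3328*x^4/9 dx = 106496/10935;
    ∫_0^2/3 -1024*x^3/9 dx = -4096/729;  ∫_0^2/3 1024*x^2/81 dx = 8192/6561.
  Sum: 32768/15309 − 16384/2187 + 106496/10935 − 4096/729 + 8192/6561 = 4096/229635.
∫_0^2/3 u² dx = 4096/6200145, so ||u||_L² = 64*sqrt(105)/25515.
∫_0^2/3 (u')² dx = 4096/229635, so ||u'||_L² = 64*sqrt(35)/2835.
Ratio ||u||_L² / ||u'||_L² = sqrt(3)/9.
Sharp Poincaré constant on H^1_0(0, 2/3) is C_P = L/π = 2/(3*π), achieved by sin(3*π/2·x).
A polynomial bump cannot attain the sharp Poincaré constant (only the first sine eigenfunction does), so the ratio is strictly less than C_P, consistent with ||u||_L² ≤ C_P ||u'||_L².


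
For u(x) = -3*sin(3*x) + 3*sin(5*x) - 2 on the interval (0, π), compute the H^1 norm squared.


||u||_{H^1(0,π)}^2 = 16/5 + 166*π

u'(x) = -9*cos(3*x) + 15*cos(5*x).
Expand u² and (u')² and integrate term by term on (0, π), using: for integers n ≥ 1, ∫_0^π sin²(nx) dx = ∫_0^π cos²(nx) dx = π/2; for n ≠ n', ∫_0^π sin(nx)sin(n'x) dx = ∫_0^π cos(nx)cos(n'x) dx = 0; and by product-to-sum, ∫_0^π sin(nx)cos(n'x) dx = ½∫_0^π [sin((n+n')x) + sin((n−n')x)] dx, which is 0 when n+n' is even and 2n/(n²−n'²) when n+n' is odd (it need not vanish on (0, π)). For the constant mode: ∫_0^π 1 dx = π, ∫_0^π cos(nx) dx = 0, ∫_0^π sin(nx) dx = (1−(−1)^n)/n.
  u² squared terms: (-2)²·∫1 dx = 4·π = 4*π;  (-3)²·∫sin(3x)² dx = 9·π/2 = 9*π/2;  (3)²·∫sin(5x)² dx = 9·π/2 = 9*π/2.
  u² cross terms: 2·(-2)·(-3)·∫1·sin(3x) dx = 12·(2/3) = 8;  2·(-2)·(3)·∫1·sin(5x) dx = -12·(2/5) = -24/5;  2·(-3)·(3)·∫sin(3x)·sin(5x) dx = -18·(0) = 0.
  So ∫_0^π u² dx = 4*π + 9*π/2 + 9*π/2 + 8 − 24/5 + 0 = 16/5 + 13*π.
  (u')² squared terms: (-9)²·∫cos(3x)² dx = 81·π/2 = 81*π/2;  (15)²·∫cos(5x)² dx = 225·π/2 = 225*π/2.
  (u')² cross terms: 2·(-9)·(15)·∫cos(3x)·cos(5x) dx = -270·(0) = 0.
  So ∫_0^π (u')² dx = 81*π/2 + 225*π/2 + 0 = 153*π.
||u||_{H^1}^2 = (16/5 + 13*π) + (153*π) = 16/5 + 166*π.


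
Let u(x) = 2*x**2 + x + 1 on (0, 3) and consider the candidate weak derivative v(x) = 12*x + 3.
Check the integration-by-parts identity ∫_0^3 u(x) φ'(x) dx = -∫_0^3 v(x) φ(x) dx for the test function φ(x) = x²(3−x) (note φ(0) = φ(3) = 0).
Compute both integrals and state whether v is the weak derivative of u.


LHS = -1107/20, RHS = -3321/20. No, v is not the weak derivative of u.

u(x) = 2*x**2 + x + 1, classical derivative u'(x) = 4*x + 1.
φ(x) = x²(3−x), so φ'(x) = 3*x*(2 - x).
Note φ(0) = φ(3) = 0, so the boundary term u·φ vanishes.
LHS = ∫_0^3 u(x) φ'(x) dx = ∫_0^3 (-6*x^4 + 9*x^3 + 3*x^2 + 6*x) dx. Term by term:
  ∫_0^3 -6*x^4 dx = -1458/5;  ∫_0^3 9*x^3 dx = 729/4;  ∫_0^3 3*x^2 dx = 27;
  ∫_0^3 6*x dx = 27.
Sum: -1458/5 + 729/4 + 27 + 27 = -1107/20.
So LHS = -1107/20.
∫_0^3 v(x) φ(x) dx = ∫_0^3 (-12*x^4 + 33*x^3 + 9*x^2) dx. Term by term:
  ∫_0^3 -12*x^4 dx = -2916/5;  ∫_0^3 33*x^3 dx = 2673/4;  ∫_0^3 9*x^2 dx = 81.
Sum: -2916/5 + 2673/4 + 81 = 3321/20.
So RHS = -∫_0^3 v(x) φ(x) dx = -3321/20.
LHS − RHS = 1107/10 ≠ 0, so the identity fails.
(For a valid weak derivative the identity must hold for EVERY test function, in particular this one. The failure shows v is NOT the weak derivative of u.)
Correct weak derivative would be u'(x) = 4*x + 1.


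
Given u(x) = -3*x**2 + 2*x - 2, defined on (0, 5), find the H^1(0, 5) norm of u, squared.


||u||_{H^1}^2 = 16670/3

The H^1 norm (squared) on an interval (0, L) is
  ||u||_{H^1}^2 = ∫_0^L u(x)^2 dx + ∫_0^L u'(x)^2 dx.
Compute u'(x) = 2 - 6*x.
Then u(x)^2 = 9*x**4 - 12*x**3 + 16*x**2 - 8*x + 4 and u'(x)^2 = 36*x**2 - 24*x + 4.
Integrate each monomial from 0 to 5 using ∫_0^5 c·x^n dx = c·5^(n+1)/(n+1):
  ∫_0^5 u(x)^2 dx = ∫_0^5 (9*x^4 - 12*x^3 + 16*x^2 - 8*x + 4) dx. Term by term:
    ∫_0^5 9*x^4 dx = 5625;  ∫_0^5 -12*x^3 dx = -1875;  ∫_0^5 16*x^2 dx = 2000/3;
    ∫_0^5 -8*x dx = -100;  ∫_0^5 4 dx = 20.
  Sum: 5625 − 1875 + 2000/3 − 100 + 20 = 13010/3.
  ∫_0^5 u'(x)^2 dx = ∫_0^5 (36*x^2 - 24*x + 4) dx. Term by term:
    ∫_0^5 36*x^2 dx = 1500;  ∫_0^5 -24*x dx = -300;  ∫_0^5 4 dx = 20.
  Sum: 1500 − 300 + 20 = 1220.
Adding: ||u||_{H^1}^2 = 13010/3 + 1220 = 16670/3.


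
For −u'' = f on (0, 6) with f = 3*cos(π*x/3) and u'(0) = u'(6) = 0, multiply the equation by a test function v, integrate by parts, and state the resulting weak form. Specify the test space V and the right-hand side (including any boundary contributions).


V = H^1(0, 6) (no boundary constraint on v; u is determined up to an additive constant); weak form: ∫_0^6 u'v' dx = ∫_0^6 (3*cos(π*x/3)) v dx for all v ∈ V.

Multiply both sides by a test function v and integrate from 0 to 6:
  ∫_0^6 −u''(x) v(x) dx = ∫_0^6 f(x) v(x) dx.
Integrate the LHS by parts once:
  ∫_0^6 −u'' v dx = −[u'(x) v(x)]_0^6 + ∫_0^6 u'(x) v'(x) dx.
Thus ∫_0^6 u'(x) v'(x) dx = ∫_0^6 f(x) v(x) dx + [u'(x) v(x)]_0^6.
Choose V so that boundary terms are either known or forced to vanish.
u has homogeneous Neumann: u'(0) = u'(6) = 0. So [u' v]_0^6 = 0·v(6) − 0·v(0) = 0 for any v; take V = H^1(0, 6).
Weak formulation: find u (satisfying any essential BC) such that ∫_0^6 u'(x) v'(x) dx = ∫_0^6 f v dx for all v ∈ V (homogeneous Neumann, so boundary terms vanish).
Substituting f(x) = 3*cos(π*x/3), the right-hand side is ∫_0^6 (3*cos(π*x/3)) v dx.
Compatibility check (pure Neumann): taking v ≡ 1 ∈ V gives 0 = ∫_0^6 f dx + (0) − (0), i.e. ∫_0^6 f dx must equal u'(0) − u'(6) = 0. Indeed ∫_0^6 (3*cos(π*x/3)) dx = 0, so the data are compatible. The solution is then unique only up to an additive constant (fix it e.g. by requiring ∫_0^6 u dx = 0).
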